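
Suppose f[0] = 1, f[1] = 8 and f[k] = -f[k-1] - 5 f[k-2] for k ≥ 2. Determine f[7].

288

f[2] = -8 - 5·1 = -13
f[3] = -(-13) - 5·8 = -27
f[4] = -(-27) - 5·(-13) = 92
f[5] = -92 - 5·(-27) = 43
f[6] = -43 - 5·92 = -503
f[7] = -(-503) - 5·43 = 288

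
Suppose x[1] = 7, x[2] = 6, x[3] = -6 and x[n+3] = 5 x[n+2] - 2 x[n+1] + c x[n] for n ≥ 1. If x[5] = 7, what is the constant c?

x[4] = -42 + 7c
x[5] = -198 + 41c
So -198 + 41c = 7, giving c = 5.

5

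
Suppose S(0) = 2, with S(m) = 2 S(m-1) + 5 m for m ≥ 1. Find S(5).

349

S(1) = 2·2 + 5 = 9
S(2) = 2·9 + 10 = 28
S(3) = 2·28 + 15 = 71
S(4) = 2·71 + 20 = 162
S(5) = 2·162 + 25 = 349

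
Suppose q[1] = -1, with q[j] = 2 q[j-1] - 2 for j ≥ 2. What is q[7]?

q[2] = 2*(-1) - 2 = -4
q[3] = 2*(-4) - 2 = -10
q[4] = 2*(-10) - 2 = -22
q[5] = 2*(-22) - 2 = -46
q[6] = 2*(-46) - 2 = -94
q[7] = 2*(-94) - 2 = -190

-190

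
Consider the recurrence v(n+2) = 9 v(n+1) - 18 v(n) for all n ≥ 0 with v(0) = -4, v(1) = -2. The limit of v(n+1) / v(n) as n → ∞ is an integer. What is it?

The characteristic equation is r^2 - 9r + 18 = 0, which factors as (r - 6)(r - 3) = 0.
So the roots are 6 and 3. Since |6| > |3| and the coefficient of 6^n is non-zero, the ratio tends to 6.

6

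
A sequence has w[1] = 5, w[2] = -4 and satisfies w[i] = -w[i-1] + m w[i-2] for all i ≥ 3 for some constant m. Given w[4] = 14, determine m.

-2

w[3] = 4 + 5m
w[4] = -4 - 9m
So -4 - 9m = 14, giving m = -2.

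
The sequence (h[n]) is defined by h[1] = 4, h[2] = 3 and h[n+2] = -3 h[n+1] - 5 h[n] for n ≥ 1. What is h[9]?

979

h[3] = -3·3 - 5·4 = -29
h[4] = -3·(-29) - 5·3 = 72
h[5] = -3·72 - 5·(-29) = -71
h[6] = -3·(-71) - 5·72 = -147
h[7] = -3·(-147) - 5·(-71) = 796
h[8] = -3·796 - 5·(-147) = -1653
h[9] = -3·(-1653) - 5·796 = 979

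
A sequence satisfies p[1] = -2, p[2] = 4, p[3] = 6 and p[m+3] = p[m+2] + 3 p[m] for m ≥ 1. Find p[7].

p[4] = 6 + 3*(-2) = 0
p[5] = 0 + 3*4 = 12
p[6] = 12 + 3*6 = 30
p[7] = 30 + 3*0 = 30

30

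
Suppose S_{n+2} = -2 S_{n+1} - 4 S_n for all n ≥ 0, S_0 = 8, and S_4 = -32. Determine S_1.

Let S_1 = w.
S_2 = -32 - 2w
S_3 = 64
S_4 = 8w
So 8w = -32, giving w = -4.

-4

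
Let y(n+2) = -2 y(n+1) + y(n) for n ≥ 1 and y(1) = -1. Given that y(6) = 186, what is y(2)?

6

Let y(2) = w.
y(3) = -1 - 2w
y(4) = 2 + 5w
y(5) = -5 - 12w
y(6) = 12 + 29w
So 12 + 29w = 186, giving w = 6.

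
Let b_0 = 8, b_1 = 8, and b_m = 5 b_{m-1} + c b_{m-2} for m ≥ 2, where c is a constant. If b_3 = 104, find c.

-2

b_2 = 40 + 8c
b_3 = 200 + 48c
So 200 + 48c = 104, giving c = -2.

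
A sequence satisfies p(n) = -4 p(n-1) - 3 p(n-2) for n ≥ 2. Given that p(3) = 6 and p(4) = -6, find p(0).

Rearranging, p(n-2) = (p(n) + 4 p(n-1)) / -3.
p(2) = (-6 + 4(6)) / -3 = 18/-3 = -6
p(1) = (6 + 4(-6)) / -3 = -18/-3 = 6
p(0) = (-6 + 4(6)) / -3 = 18/-3 = -6

-6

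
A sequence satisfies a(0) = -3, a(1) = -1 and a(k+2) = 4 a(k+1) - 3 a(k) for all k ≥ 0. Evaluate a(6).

a(2) = 4·(-1) - 3·(-3) = 5
a(3) = 4·5 - 3·(-1) = 23
a(4) = 4·23 - 3·5 = 77
a(5) = 4·77 - 3·23 = 239
a(6) = 4·239 - 3·77 = 725

725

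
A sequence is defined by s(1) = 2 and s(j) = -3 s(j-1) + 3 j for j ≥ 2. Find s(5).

60

s(2) = -3·2 + 6 = 0
s(3) = -3·0 + 9 = 9
s(4) = -3·9 + 12 = -15
s(5) = -3·(-15) + 15 = 60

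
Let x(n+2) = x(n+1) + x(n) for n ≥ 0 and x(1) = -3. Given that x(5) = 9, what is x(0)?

8

Let x(0) = v.
x(2) = -3 + v
x(3) = -6 + v
x(4) = -9 + 2v
x(5) = -15 + 3v
So -15 + 3v = 9, giving v = 8.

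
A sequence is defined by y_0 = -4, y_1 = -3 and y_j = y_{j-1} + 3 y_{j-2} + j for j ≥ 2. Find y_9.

-3061

y_2 = (-3) + 3(-4) + 2 = -13
y_3 = (-13) + 3(-3) + 3 = -19
y_4 = (-19) + 3(-13) + 4 = -54
y_5 = (-54) + 3(-19) + 5 = -106
y_6 = (-106) + 3(-54) + 6 = -262
y_7 = (-262) + 3(-106) + 7 = -573
y_8 = (-573) + 3(-262) + 8 = -1351
y_9 = (-1351) + 3(-573) + 9 = -3061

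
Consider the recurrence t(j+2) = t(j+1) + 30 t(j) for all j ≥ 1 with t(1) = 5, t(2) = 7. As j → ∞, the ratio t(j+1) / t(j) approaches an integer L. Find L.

6

The characteristic equation is r^2 - r - 30 = 0, which factors as (r - 6)(r + 5) = 0.
So the roots are 6 and -5. Since |6| > |-5| and the coefficient of 6^j is non-zero, the ratio tends to 6.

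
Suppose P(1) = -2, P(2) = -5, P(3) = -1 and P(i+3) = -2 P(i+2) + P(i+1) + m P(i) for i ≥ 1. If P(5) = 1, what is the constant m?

4

P(4) = -3 - 2m
P(5) = 5 - m
So 5 - m = 1, giving m = 4.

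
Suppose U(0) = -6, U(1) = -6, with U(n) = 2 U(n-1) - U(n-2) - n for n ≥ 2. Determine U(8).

-118

U(2) = 2*(-6) - (-6) - 2 = -8
U(3) = 2*(-8) - (-6) - 3 = -13
U(4) = 2*(-13) - (-8) - 4 = -22
U(5) = 2*(-22) - (-13) - 5 = -36
U(6) = 2*(-36) - (-22) - 6 = -56
U(7) = 2*(-56) - (-36) - 7 = -83
U(8) = 2*(-83) - (-56) - 8 = -118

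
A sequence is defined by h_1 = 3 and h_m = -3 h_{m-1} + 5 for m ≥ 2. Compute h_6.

h_2 = -3(3) + 5 = -4
h_3 = -3(-4) + 5 = 17
h_4 = -3(17) + 5 = -46
h_5 = -3(-46) + 5 = 143
h_6 = -3(143) + 5 = -424

-424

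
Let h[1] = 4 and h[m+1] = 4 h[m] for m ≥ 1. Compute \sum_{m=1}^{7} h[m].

21844

h[2] = 4(4) = 16
h[3] = 4(16) = 64
h[4] = 4(64) = 256
h[5] = 4(256) = 1024
h[6] = 4(1024) = 4096
h[7] = 4(4096) = 16384
Sum = 4 + 16 + 64 + 256 + 1024 + 4096 + 16384 = 21844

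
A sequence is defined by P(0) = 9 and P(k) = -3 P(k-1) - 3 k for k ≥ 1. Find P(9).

P(1) = -3*9 - 3 = -30
P(2) = -3*(-30) - 6 = 84
P(3) = -3*84 - 9 = -261
P(4) = -3*(-261) - 12 = 771
P(5) = -3*771 - 15 = -2328
P(6) = -3*(-2328) - 18 = 6966
P(7) = -3*6966 - 21 = -20919
P(8) = -3*(-20919) - 24 = 62733
P(9) = -3*62733 - 27 = -188226

-188226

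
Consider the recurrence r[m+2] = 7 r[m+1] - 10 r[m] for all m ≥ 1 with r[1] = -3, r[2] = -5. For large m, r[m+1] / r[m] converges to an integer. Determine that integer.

The characteristic equation is r^2 - 7r + 10 = 0, which factors as (r - 5)(r - 2) = 0.
So the roots are 5 and 2. Since |5| > |2| and the coefficient of 5^m is non-zero, the ratio tends to 5.

5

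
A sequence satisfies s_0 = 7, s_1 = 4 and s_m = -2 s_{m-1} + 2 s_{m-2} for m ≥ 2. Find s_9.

-2752

s_2 = -2(4) + 2(7) = 6
s_3 = -2(6) + 2(4) = -4
s_4 = -2(-4) + 2(6) = 20
s_5 = -2(20) + 2(-4) = -48
s_6 = -2(-48) + 2(20) = 136
s_7 = -2(136) + 2(-48) = -368
s_8 = -2(-368) + 2(136) = 1008
s_9 = -2(1008) + 2(-368) = -2752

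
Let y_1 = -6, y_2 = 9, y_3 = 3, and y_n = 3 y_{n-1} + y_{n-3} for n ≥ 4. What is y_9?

1677

y_4 = 3(3) + (-6) = 3
y_5 = 3(3) + 9 = 18
y_6 = 3(18) + 3 = 57
y_7 = 3(57) + 3 = 174
y_8 = 3(174) + 18 = 540
y_9 = 3(540) + 57 = 1677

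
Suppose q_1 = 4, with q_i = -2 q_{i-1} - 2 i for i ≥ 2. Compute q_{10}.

q_2 = -2*4 - 4 = -12
q_3 = -2*(-12) - 6 = 18
q_4 = -2*18 - 8 = -44
q_5 = -2*(-44) - 10 = 78
q_6 = -2*78 - 12 = -168
q_7 = -2*(-168) - 14 = 322
q_8 = -2*322 - 16 = -660
q_9 = -2*(-660) - 18 = 1302
q_{10} = -2*1302 - 20 = -2624

-2624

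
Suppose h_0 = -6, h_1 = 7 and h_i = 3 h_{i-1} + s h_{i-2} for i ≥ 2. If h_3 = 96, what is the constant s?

-3

h_2 = 21 - 6s
h_3 = 63 - 11s
So 63 - 11s = 96, giving s = -3.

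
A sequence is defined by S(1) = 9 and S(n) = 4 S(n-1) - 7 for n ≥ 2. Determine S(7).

27309

S(2) = 4(9) - 7 = 29
S(3) = 4(29) - 7 = 109
S(4) = 4(109) - 7 = 429
S(5) = 4(429) - 7 = 1709
S(6) = 4(1709) - 7 = 6829
S(7) = 4(6829) - 7 = 27309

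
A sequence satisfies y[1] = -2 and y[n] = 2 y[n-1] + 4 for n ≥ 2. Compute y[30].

1073741820

The fixed point is 4/(1 - 2) = -4, so y[n] + 4 = 2(y[n-1] + 4).
Hence y[n] = 2·2^{n-1} - 4.
y[30] = 2·2^{29} - 4 = 2·536870912 - 4 = 1073741820.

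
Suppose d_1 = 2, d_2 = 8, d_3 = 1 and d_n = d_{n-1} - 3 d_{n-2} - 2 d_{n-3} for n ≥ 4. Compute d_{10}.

d_4 = 1 - 3·8 - 2·2 = -27
d_5 = (-27) - 3·1 - 2·8 = -46
d_6 = (-46) - 3·(-27) - 2·1 = 33
d_7 = 33 - 3·(-46) - 2·(-27) = 225
d_8 = 225 - 3·33 - 2·(-46) = 218
d_9 = 218 - 3·225 - 2·33 = -523
d_{10} = (-523) - 3·218 - 2·225 = -1627

-1627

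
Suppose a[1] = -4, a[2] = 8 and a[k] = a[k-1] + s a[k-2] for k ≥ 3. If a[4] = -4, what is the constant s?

a[3] = 8 - 4s
a[4] = 8 + 4s
So 8 + 4s = -4, giving s = -3.

-3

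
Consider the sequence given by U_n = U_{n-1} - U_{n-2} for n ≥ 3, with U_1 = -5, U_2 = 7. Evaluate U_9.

U_3 = 7 - (-5) = 12
U_4 = 12 - 7 = 5
U_5 = 5 - 12 = -7
U_6 = (-7) - 5 = -12
U_7 = (-12) - (-7) = -5
U_8 = (-5) - (-12) = 7
U_9 = 7 - (-5) = 12

12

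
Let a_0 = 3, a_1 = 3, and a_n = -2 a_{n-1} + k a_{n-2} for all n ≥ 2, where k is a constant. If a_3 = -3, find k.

5

a_2 = -6 + 3k
a_3 = 12 - 3k
So 12 - 3k = -3, giving k = 5.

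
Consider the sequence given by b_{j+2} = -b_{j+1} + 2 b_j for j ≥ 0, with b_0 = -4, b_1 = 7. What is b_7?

b_2 = -7 + 2*(-4) = -15
b_3 = -(-15) + 2*7 = 29
b_4 = -29 + 2*(-15) = -59
b_5 = -(-59) + 2*29 = 117
b_6 = -117 + 2*(-59) = -235
b_7 = -(-235) + 2*117 = 469

469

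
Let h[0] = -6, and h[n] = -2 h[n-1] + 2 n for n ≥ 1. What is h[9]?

h[1] = -2*(-6) + 2 = 14
h[2] = -2*14 + 4 = -24
h[3] = -2*(-24) + 6 = 54
h[4] = -2*54 + 8 = -100
h[5] = -2*(-100) + 10 = 210
h[6] = -2*210 + 12 = -408
h[7] = -2*(-408) + 14 = 830
h[8] = -2*830 + 16 = -1644
h[9] = -2*(-1644) + 18 = 3306

3306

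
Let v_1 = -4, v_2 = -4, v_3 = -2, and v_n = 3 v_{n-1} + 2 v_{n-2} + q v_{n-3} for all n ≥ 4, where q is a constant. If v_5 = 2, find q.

v_4 = -14 - 4q
v_5 = -46 - 16q
So -46 - 16q = 2, giving q = -3.

-3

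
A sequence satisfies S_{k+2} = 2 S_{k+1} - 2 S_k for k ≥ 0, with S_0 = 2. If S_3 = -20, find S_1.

Let S_1 = v.
S_2 = -4 + 2v
S_3 = -8 + 2v
So -8 + 2v = -20, giving v = -6.

-6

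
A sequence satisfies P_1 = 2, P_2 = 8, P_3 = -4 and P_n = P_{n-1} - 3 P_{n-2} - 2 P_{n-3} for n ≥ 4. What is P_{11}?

476

P_4 = (-4) - 3(8) - 2(2) = -32
P_5 = (-32) - 3(-4) - 2(8) = -36
P_6 = (-36) - 3(-32) - 2(-4) = 68
P_7 = 68 - 3(-36) - 2(-32) = 240
P_8 = 240 - 3(68) - 2(-36) = 108
P_9 = 108 - 3(240) - 2(68) = -748
P_{10} = (-748) - 3(108) - 2(240) = -1552
P_{11} = (-1552) - 3(-748) - 2(108) = 476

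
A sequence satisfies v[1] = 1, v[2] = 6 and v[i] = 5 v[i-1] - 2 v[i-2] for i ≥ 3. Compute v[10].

1153416

v[3] = 5*6 - 2*1 = 28
v[4] = 5*28 - 2*6 = 128
v[5] = 5*128 - 2*28 = 584
v[6] = 5*584 - 2*128 = 2664
v[7] = 5*2664 - 2*584 = 12152
v[8] = 5*12152 - 2*2664 = 55432
v[9] = 5*55432 - 2*12152 = 252856
v[10] = 5*252856 - 2*55432 = 1153416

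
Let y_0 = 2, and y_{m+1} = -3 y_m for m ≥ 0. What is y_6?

y_1 = -3(2) = -6
y_2 = -3(-6) = 18
y_3 = -3(18) = -54
y_4 = -3(-54) = 162
y_5 = -3(162) = -486
y_6 = -3(-486) = 1458

1458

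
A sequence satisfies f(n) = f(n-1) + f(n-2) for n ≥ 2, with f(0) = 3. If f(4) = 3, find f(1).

-1

Let f(1) = z.
f(2) = 3 + z
f(3) = 3 + 2z
f(4) = 6 + 3z
So 6 + 3z = 3, giving z = -1.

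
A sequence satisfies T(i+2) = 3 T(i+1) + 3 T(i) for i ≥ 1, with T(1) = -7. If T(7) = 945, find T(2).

Let T(2) = y.
T(3) = -21 + 3y
T(4) = -63 + 12y
T(5) = -252 + 45y
T(6) = -945 + 171y
T(7) = -3591 + 648y
So -3591 + 648y = 945, giving y = 7.

7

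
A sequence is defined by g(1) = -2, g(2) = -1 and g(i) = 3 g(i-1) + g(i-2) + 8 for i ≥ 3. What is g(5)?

g(3) = 3*(-1) + (-2) + 8 = 3
g(4) = 3*3 + (-1) + 8 = 16
g(5) = 3*16 + 3 + 8 = 59

59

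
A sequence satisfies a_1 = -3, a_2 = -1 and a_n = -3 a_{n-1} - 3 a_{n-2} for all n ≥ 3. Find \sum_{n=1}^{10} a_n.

a_3 = -3·(-1) - 3·(-3) = 12
a_4 = -3·12 - 3·(-1) = -33
a_5 = -3·(-33) - 3·12 = 63
a_6 = -3·63 - 3·(-33) = -90
a_7 = -3·(-90) - 3·63 = 81
a_8 = -3·81 - 3·(-90) = 27
a_9 = -3·27 - 3·81 = -324
a_{10} = -3·(-324) - 3·27 = 891
Sum = (-3) + (-1) + 12 + (-33) + 63 + (-90) + 81 + 27 + (-324) + 891 = 623

623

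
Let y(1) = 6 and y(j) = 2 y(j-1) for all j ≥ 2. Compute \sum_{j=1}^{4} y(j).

90

y(2) = 2*6 = 12
y(3) = 2*12 = 24
y(4) = 2*24 = 48
Sum = 6 + 12 + 24 + 48 = 90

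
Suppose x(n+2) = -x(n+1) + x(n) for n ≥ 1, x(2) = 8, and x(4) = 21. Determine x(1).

Let x(1) = w.
x(3) = -8 + w
x(4) = 16 - w
So 16 - w = 21, giving w = -5.

-5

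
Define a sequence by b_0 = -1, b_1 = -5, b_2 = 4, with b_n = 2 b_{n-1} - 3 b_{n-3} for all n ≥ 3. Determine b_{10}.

-935

b_3 = 2·4 - 3·(-1) = 11
b_4 = 2·11 - 3·(-5) = 37
b_5 = 2·37 - 3·4 = 62
b_6 = 2·62 - 3·11 = 91
b_7 = 2·91 - 3·37 = 71
b_8 = 2·71 - 3·62 = -44
b_9 = 2·(-44) - 3·91 = -361
b_{10} = 2·(-361) - 3·71 = -935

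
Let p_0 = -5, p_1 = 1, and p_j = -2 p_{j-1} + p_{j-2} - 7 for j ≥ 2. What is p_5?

p_2 = -2*1 + (-5) - 7 = -14
p_3 = -2*(-14) + 1 - 7 = 22
p_4 = -2*22 + (-14) - 7 = -65
p_5 = -2*(-65) + 22 - 7 = 145

145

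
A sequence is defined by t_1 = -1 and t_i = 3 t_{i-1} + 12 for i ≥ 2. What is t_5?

399

t_2 = 3*(-1) + 12 = 9
t_3 = 3*9 + 12 = 39
t_4 = 3*39 + 12 = 129
t_5 = 3*129 + 12 = 399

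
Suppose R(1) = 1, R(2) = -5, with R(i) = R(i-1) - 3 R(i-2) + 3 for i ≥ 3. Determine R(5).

31

R(3) = (-5) - 3*1 + 3 = -5
R(4) = (-5) - 3*(-5) + 3 = 13
R(5) = 13 - 3*(-5) + 3 = 31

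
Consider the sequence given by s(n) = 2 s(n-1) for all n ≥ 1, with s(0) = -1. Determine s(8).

s(1) = 2·(-1) = -2
s(2) = 2·(-2) = -4
s(3) = 2·(-4) = -8
s(4) = 2·(-8) = -16
s(5) = 2·(-16) = -32
s(6) = 2·(-32) = -64
s(7) = 2·(-64) = -128
s(8) = 2·(-128) = -256

-256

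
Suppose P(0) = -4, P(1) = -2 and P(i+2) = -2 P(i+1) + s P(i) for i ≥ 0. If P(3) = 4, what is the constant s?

2

P(2) = 4 - 4s
P(3) = -8 + 6s
So -8 + 6s = 4, giving s = 2.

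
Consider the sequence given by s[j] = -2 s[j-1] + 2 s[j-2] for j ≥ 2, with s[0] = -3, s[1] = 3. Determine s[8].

-4656

s[2] = -2·3 + 2·(-3) = -12
s[3] = -2·(-12) + 2·3 = 30
s[4] = -2·30 + 2·(-12) = -84
s[5] = -2·(-84) + 2·30 = 228
s[6] = -2·228 + 2·(-84) = -624
s[7] = -2·(-624) + 2·228 = 1704
s[8] = -2·1704 + 2·(-624) = -4656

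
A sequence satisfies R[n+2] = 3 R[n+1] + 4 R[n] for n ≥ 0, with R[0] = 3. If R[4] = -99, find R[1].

-5

Let R[1] = y.
R[2] = 12 + 3y
R[3] = 36 + 13y
R[4] = 156 + 51y
So 156 + 51y = -99, giving y = -5.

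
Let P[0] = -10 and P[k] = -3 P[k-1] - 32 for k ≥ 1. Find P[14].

-9565946

The fixed point is -32/(1 + 3) = -8, so P[k] + 8 = -3(P[k-1] + 8).
Hence P[k] = -2·(-3)^k - 8.
P[14] = -2·(-3)^{14} - 8 = -2·4782969 - 8 = -9565946.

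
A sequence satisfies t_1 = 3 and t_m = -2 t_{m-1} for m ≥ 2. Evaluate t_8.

-384

t_2 = -2(3) = -6
t_3 = -2(-6) = 12
t_4 = -2(12) = -24
t_5 = -2(-24) = 48
t_6 = -2(48) = -96
t_7 = -2(-96) = 192
t_8 = -2(192) = -384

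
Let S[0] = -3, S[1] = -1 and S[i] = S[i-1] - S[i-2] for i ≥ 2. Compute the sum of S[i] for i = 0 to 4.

2

S[2] = (-1) - (-3) = 2
S[3] = 2 - (-1) = 3
S[4] = 3 - 2 = 1
Sum = (-3) + (-1) + 2 + 3 + 1 = 2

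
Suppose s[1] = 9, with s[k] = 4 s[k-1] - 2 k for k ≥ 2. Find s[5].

1910

s[2] = 4·9 - 4 = 32
s[3] = 4·32 - 6 = 122
s[4] = 4·122 - 8 = 480
s[5] = 4·480 - 10 = 1910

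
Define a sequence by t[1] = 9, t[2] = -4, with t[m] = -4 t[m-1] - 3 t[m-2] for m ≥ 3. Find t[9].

-16391

t[3] = -4(-4) - 3(9) = -11
t[4] = -4(-11) - 3(-4) = 56
t[5] = -4(56) - 3(-11) = -191
t[6] = -4(-191) - 3(56) = 596
t[7] = -4(596) - 3(-191) = -1811
t[8] = -4(-1811) - 3(596) = 5456
t[9] = -4(5456) - 3(-1811) = -16391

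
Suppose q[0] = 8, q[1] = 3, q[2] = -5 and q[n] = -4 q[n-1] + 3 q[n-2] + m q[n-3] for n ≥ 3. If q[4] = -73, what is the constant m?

q[3] = 29 + 8m
q[4] = -131 - 29m
So -131 - 29m = -73, giving m = -2.

-2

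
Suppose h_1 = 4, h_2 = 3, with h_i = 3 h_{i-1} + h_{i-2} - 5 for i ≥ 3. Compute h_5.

h_3 = 3*3 + 4 - 5 = 8
h_4 = 3*8 + 3 - 5 = 22
h_5 = 3*22 + 8 - 5 = 69

69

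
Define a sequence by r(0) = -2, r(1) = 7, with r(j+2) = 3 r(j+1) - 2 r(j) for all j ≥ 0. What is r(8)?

2293

r(2) = 3·7 - 2·(-2) = 25
r(3) = 3·25 - 2·7 = 61
r(4) = 3·61 - 2·25 = 133
r(5) = 3·133 - 2·61 = 277
r(6) = 3·277 - 2·133 = 565
r(7) = 3·565 - 2·277 = 1141
r(8) = 3·1141 - 2·565 = 2293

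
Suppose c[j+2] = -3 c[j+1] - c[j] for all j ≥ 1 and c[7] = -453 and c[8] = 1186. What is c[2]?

2

Rearranging, c[j-2] = -(c[j] + 3 c[j-1]).
c[6] = -(1186 + 3*(-453)) = 173
c[5] = -(-453 + 3*173) = -66
c[4] = -(173 + 3*(-66)) = 25
c[3] = -(-66 + 3*25) = -9
c[2] = -(25 + 3*(-9)) = 2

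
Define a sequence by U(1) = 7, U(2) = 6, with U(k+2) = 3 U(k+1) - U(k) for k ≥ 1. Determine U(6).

183

U(3) = 3·6 - 7 = 11
U(4) = 3·11 - 6 = 27
U(5) = 3·27 - 11 = 70
U(6) = 3·70 - 27 = 183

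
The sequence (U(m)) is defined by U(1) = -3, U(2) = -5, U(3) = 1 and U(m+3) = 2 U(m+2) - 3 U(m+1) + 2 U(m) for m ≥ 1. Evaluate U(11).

U(4) = 2*1 - 3*(-5) + 2*(-3) = 11
U(5) = 2*11 - 3*1 + 2*(-5) = 9
U(6) = 2*9 - 3*11 + 2*1 = -13
U(7) = 2*(-13) - 3*9 + 2*11 = -31
U(8) = 2*(-31) - 3*(-13) + 2*9 = -5
U(9) = 2*(-5) - 3*(-31) + 2*(-13) = 57
U(10) = 2*57 - 3*(-5) + 2*(-31) = 67
U(11) = 2*67 - 3*57 + 2*(-5) = -47

-47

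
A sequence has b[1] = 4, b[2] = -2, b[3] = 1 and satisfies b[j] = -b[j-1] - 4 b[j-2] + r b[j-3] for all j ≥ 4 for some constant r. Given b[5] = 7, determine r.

b[4] = 7 + 4r
b[5] = -11 - 6r
So -11 - 6r = 7, giving r = -3.

-3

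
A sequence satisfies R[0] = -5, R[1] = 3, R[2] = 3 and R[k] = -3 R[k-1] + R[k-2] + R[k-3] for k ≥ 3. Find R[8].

R[3] = -3(3) + 3 + (-5) = -11
R[4] = -3(-11) + 3 + 3 = 39
R[5] = -3(39) + (-11) + 3 = -125
R[6] = -3(-125) + 39 + (-11) = 403
R[7] = -3(403) + (-125) + 39 = -1295
R[8] = -3(-1295) + 403 + (-125) = 4163

4163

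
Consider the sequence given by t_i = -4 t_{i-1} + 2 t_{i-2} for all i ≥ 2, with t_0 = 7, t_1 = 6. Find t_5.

1016

t_2 = -4*6 + 2*7 = -10
t_3 = -4*(-10) + 2*6 = 52
t_4 = -4*52 + 2*(-10) = -228
t_5 = -4*(-228) + 2*52 = 1016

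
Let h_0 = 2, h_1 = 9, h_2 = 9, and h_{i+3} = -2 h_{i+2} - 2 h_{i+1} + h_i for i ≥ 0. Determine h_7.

h_3 = -2*9 - 2*9 + 2 = -34
h_4 = -2*(-34) - 2*9 + 9 = 59
h_5 = -2*59 - 2*(-34) + 9 = -41
h_6 = -2*(-41) - 2*59 + (-34) = -70
h_7 = -2*(-70) - 2*(-41) + 59 = 281

281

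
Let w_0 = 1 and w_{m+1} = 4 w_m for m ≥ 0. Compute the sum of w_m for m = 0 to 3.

85

w_1 = 4*1 = 4
w_2 = 4*4 = 16
w_3 = 4*16 = 64
Sum = 1 + 4 + 16 + 64 = 85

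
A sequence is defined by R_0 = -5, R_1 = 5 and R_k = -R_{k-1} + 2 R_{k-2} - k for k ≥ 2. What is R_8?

R_2 = -5 + 2·(-5) - 2 = -17
R_3 = -(-17) + 2·5 - 3 = 24
R_4 = -24 + 2·(-17) - 4 = -62
R_5 = -(-62) + 2·24 - 5 = 105
R_6 = -105 + 2·(-62) - 6 = -235
R_7 = -(-235) + 2·105 - 7 = 438
R_8 = -438 + 2·(-235) - 8 = -916

-916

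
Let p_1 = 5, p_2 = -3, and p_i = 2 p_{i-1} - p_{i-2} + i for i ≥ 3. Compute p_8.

47

p_3 = 2*(-3) - 5 + 3 = -8
p_4 = 2*(-8) - (-3) + 4 = -9
p_5 = 2*(-9) - (-8) + 5 = -5
p_6 = 2*(-5) - (-9) + 6 = 5
p_7 = 2*5 - (-5) + 7 = 22
p_8 = 2*22 - 5 + 8 = 47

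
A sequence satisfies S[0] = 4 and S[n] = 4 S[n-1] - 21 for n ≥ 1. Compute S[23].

-211106232532985

The fixed point is -21/(1 - 4) = 7, so S[n] - 7 = 4(S[n-1] - 7).
Hence S[n] = -3·4^n + 7.
S[23] = -3·4^{23} + 7 = -3·70368744177664 + 7 = -211106232532985.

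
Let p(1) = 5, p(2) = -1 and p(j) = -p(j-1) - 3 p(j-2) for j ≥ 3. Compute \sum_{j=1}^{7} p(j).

p(3) = -(-1) - 3(5) = -14
p(4) = -(-14) - 3(-1) = 17
p(5) = -17 - 3(-14) = 25
p(6) = -25 - 3(17) = -76
p(7) = -(-76) - 3(25) = 1
Sum = 5 + (-1) + (-14) + 17 + 25 + (-76) + 1 = -43

-43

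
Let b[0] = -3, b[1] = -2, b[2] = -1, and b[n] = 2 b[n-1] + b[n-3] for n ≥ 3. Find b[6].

b[3] = 2*(-1) + (-3) = -5
b[4] = 2*(-5) + (-2) = -12
b[5] = 2*(-12) + (-1) = -25
b[6] = 2*(-25) + (-5) = -55

-55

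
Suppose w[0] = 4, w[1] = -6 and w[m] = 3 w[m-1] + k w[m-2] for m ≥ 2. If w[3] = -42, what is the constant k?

w[2] = -18 + 4k
w[3] = -54 + 6k
So -54 + 6k = -42, giving k = 2.

2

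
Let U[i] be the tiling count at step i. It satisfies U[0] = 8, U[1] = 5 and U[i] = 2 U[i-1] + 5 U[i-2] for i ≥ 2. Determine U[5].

1625

U[2] = 2(5) + 5(8) = 50
U[3] = 2(50) + 5(5) = 125
U[4] = 2(125) + 5(50) = 500
U[5] = 2(500) + 5(125) = 1625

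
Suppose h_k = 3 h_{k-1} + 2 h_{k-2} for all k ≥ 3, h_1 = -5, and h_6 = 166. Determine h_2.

4

Let h_2 = z.
h_3 = -10 + 3z
h_4 = -30 + 11z
h_5 = -110 + 39z
h_6 = -390 + 139z
So -390 + 139z = 166, giving z = 4.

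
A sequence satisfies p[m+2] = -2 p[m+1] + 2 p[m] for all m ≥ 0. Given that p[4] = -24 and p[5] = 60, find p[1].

-3

Rearranging, p[m-2] = (p[m] + 2 p[m-1]) / 2.
p[3] = (60 + 2(-24)) / 2 = 12/2 = 6
p[2] = (-24 + 2(6)) / 2 = -12/2 = -6
p[1] = (6 + 2(-6)) / 2 = -6/2 = -3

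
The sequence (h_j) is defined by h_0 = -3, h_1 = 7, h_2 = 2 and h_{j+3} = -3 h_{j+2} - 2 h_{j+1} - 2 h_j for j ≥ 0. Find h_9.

-2060

h_3 = -3·2 - 2·7 - 2·(-3) = -14
h_4 = -3·(-14) - 2·2 - 2·7 = 24
h_5 = -3·24 - 2·(-14) - 2·2 = -48
h_6 = -3·(-48) - 2·24 - 2·(-14) = 124
h_7 = -3·124 - 2·(-48) - 2·24 = -324
h_8 = -3·(-324) - 2·124 - 2·(-48) = 820
h_9 = -3·820 - 2·(-324) - 2·124 = -2060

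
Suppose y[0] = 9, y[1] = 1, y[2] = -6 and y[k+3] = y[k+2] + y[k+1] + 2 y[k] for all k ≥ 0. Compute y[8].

138

y[3] = (-6) + 1 + 2·9 = 13
y[4] = 13 + (-6) + 2·1 = 9
y[5] = 9 + 13 + 2·(-6) = 10
y[6] = 10 + 9 + 2·13 = 45
y[7] = 45 + 10 + 2·9 = 73
y[8] = 73 + 45 + 2·10 = 138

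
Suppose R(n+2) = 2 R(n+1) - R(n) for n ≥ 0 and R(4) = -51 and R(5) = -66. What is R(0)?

Rearranging, R(n-2) = -(R(n) - 2 R(n-1)).
R(3) = -(-66 - 2(-51)) = -36
R(2) = -(-51 - 2(-36)) = -21
R(1) = -(-36 - 2(-21)) = -6
R(0) = -(-21 - 2(-6)) = 9

9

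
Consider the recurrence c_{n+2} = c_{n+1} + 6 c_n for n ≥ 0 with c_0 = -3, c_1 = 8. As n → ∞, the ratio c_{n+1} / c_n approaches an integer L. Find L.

3

The characteristic equation is r^2 - r - 6 = 0, which factors as (r - 3)(r + 2) = 0.
So the roots are 3 and -2. Since |3| > |-2| and the coefficient of 3^n is non-zero, the ratio tends to 3.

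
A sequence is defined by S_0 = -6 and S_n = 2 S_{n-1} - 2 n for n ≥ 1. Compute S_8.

S_1 = 2(-6) - 2 = -14
S_2 = 2(-14) - 4 = -32
S_3 = 2(-32) - 6 = -70
S_4 = 2(-70) - 8 = -148
S_5 = 2(-148) - 10 = -306
S_6 = 2(-306) - 12 = -624
S_7 = 2(-624) - 14 = -1262
S_8 = 2(-1262) - 16 = -2540

-2540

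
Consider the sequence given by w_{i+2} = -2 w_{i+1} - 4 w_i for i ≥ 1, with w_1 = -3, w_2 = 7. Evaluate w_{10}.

w_3 = -2(7) - 4(-3) = -2
w_4 = -2(-2) - 4(7) = -24
w_5 = -2(-24) - 4(-2) = 56
w_6 = -2(56) - 4(-24) = -16
w_7 = -2(-16) - 4(56) = -192
w_8 = -2(-192) - 4(-16) = 448
w_9 = -2(448) - 4(-192) = -128
w_{10} = -2(-128) - 4(448) = -1536

-1536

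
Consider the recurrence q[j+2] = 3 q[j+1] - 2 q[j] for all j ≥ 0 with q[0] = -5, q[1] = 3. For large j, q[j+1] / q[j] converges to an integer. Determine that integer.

2

The characteristic equation is r^2 - 3r + 2 = 0, which factors as (r - 2)(r - 1) = 0.
So the roots are 2 and 1. Since |2| > |1| and the coefficient of 2^j is non-zero, the ratio tends to 2.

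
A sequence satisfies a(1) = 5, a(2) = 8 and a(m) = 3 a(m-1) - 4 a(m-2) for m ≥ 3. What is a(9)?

1076

a(3) = 3(8) - 4(5) = 4
a(4) = 3(4) - 4(8) = -20
a(5) = 3(-20) - 4(4) = -76
a(6) = 3(-76) - 4(-20) = -148
a(7) = 3(-148) - 4(-76) = -140
a(8) = 3(-140) - 4(-148) = 172
a(9) = 3(172) - 4(-140) = 1076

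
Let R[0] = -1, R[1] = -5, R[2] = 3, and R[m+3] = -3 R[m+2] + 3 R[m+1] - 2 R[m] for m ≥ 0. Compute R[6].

R[3] = -3(3) + 3(-5) - 2(-1) = -22
R[4] = -3(-22) + 3(3) - 2(-5) = 85
R[5] = -3(85) + 3(-22) - 2(3) = -327
R[6] = -3(-327) + 3(85) - 2(-22) = 1280

1280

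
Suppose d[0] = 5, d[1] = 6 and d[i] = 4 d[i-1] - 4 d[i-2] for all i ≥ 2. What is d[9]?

d[2] = 4·6 - 4·5 = 4
d[3] = 4·4 - 4·6 = -8
d[4] = 4·(-8) - 4·4 = -48
d[5] = 4·(-48) - 4·(-8) = -160
d[6] = 4·(-160) - 4·(-48) = -448
d[7] = 4·(-448) - 4·(-160) = -1152
d[8] = 4·(-1152) - 4·(-448) = -2816
d[9] = 4·(-2816) - 4·(-1152) = -6656

-6656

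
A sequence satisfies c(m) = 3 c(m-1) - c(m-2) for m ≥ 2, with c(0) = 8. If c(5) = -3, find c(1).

3

Let c(1) = w.
c(2) = -8 + 3w
c(3) = -24 + 8w
c(4) = -64 + 21w
c(5) = -168 + 55w
So -168 + 55w = -3, giving w = 3.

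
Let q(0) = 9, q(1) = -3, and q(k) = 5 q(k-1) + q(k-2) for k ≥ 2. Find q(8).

-124326

q(2) = 5*(-3) + 9 = -6
q(3) = 5*(-6) + (-3) = -33
q(4) = 5*(-33) + (-6) = -171
q(5) = 5*(-171) + (-33) = -888
q(6) = 5*(-888) + (-171) = -4611
q(7) = 5*(-4611) + (-888) = -23943
q(8) = 5*(-23943) + (-4611) = -124326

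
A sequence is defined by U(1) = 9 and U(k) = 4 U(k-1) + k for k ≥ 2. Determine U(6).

10010

U(2) = 4·9 + 2 = 38
U(3) = 4·38 + 3 = 155
U(4) = 4·155 + 4 = 624
U(5) = 4·624 + 5 = 2501
U(6) = 4·2501 + 6 = 10010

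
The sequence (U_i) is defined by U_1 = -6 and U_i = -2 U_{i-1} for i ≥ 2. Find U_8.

768

U_2 = -2·(-6) = 12
U_3 = -2·12 = -24
U_4 = -2·(-24) = 48
U_5 = -2·48 = -96
U_6 = -2·(-96) = 192
U_7 = -2·192 = -384
U_8 = -2·(-384) = 768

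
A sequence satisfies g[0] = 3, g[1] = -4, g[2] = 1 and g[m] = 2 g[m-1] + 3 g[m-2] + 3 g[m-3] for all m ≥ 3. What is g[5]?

-22

g[3] = 2(1) + 3(-4) + 3(3) = -1
g[4] = 2(-1) + 3(1) + 3(-4) = -11
g[5] = 2(-11) + 3(-1) + 3(1) = -22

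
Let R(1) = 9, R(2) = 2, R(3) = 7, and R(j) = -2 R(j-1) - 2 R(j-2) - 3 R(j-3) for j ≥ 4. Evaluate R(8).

R(4) = -2·7 - 2·2 - 3·9 = -45
R(5) = -2·(-45) - 2·7 - 3·2 = 70
R(6) = -2·70 - 2·(-45) - 3·7 = -71
R(7) = -2·(-71) - 2·70 - 3·(-45) = 137
R(8) = -2·137 - 2·(-71) - 3·70 = -342

-342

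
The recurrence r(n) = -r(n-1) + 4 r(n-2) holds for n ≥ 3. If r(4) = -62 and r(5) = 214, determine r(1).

Rearranging, r(n-2) = (r(n) + r(n-1)) / 4.
r(3) = (214 + (-62)) / 4 = 152/4 = 38
r(2) = (-62 + 38) / 4 = -24/4 = -6
r(1) = (38 + (-6)) / 4 = 32/4 = 8

8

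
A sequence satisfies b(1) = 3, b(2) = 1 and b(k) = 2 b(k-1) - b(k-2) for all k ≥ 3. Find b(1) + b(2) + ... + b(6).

b(3) = 2*1 - 3 = -1
b(4) = 2*(-1) - 1 = -3
b(5) = 2*(-3) - (-1) = -5
b(6) = 2*(-5) - (-3) = -7
Sum = 3 + 1 + (-1) + (-3) + (-5) + (-7) = -12

-12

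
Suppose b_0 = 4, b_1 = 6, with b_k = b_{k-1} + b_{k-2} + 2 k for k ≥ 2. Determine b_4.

b_2 = 6 + 4 + 4 = 14
b_3 = 14 + 6 + 6 = 26
b_4 = 26 + 14 + 8 = 48

48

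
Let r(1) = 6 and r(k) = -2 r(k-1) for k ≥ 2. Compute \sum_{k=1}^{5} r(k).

r(2) = -2*6 = -12
r(3) = -2*(-12) = 24
r(4) = -2*24 = -48
r(5) = -2*(-48) = 96
Sum = 6 + (-12) + 24 + (-48) + 96 = 66

66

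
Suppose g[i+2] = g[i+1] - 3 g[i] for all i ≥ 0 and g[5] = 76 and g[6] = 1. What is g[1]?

Rearranging, g[i-2] = (g[i] - g[i-1]) / -3.
g[4] = (1 - 76) / -3 = -75/-3 = 25
g[3] = (76 - 25) / -3 = 51/-3 = -17
g[2] = (25 - (-17)) / -3 = 42/-3 = -14
g[1] = (-17 - (-14)) / -3 = -3/-3 = 1

1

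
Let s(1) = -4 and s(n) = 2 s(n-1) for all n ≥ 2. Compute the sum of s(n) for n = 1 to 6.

-252

s(2) = 2·(-4) = -8
s(3) = 2·(-8) = -16
s(4) = 2·(-16) = -32
s(5) = 2·(-32) = -64
s(6) = 2·(-64) = -128
Sum = (-4) + (-8) + (-16) + (-32) + (-64) + (-128) = -252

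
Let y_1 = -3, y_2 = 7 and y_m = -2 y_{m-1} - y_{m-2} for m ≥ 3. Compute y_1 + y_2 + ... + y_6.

12

y_3 = -2(7) - (-3) = -11
y_4 = -2(-11) - 7 = 15
y_5 = -2(15) - (-11) = -19
y_6 = -2(-19) - 15 = 23
Sum = (-3) + 7 + (-11) + 15 + (-19) + 23 = 12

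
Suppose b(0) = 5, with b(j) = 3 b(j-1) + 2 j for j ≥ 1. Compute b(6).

4731

b(1) = 3(5) + 2 = 17
b(2) = 3(17) + 4 = 55
b(3) = 3(55) + 6 = 171
b(4) = 3(171) + 8 = 521
b(5) = 3(521) + 10 = 1573
b(6) = 3(1573) + 12 = 4731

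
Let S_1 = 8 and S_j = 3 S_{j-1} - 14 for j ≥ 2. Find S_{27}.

2541865828336

The fixed point is -14/(1 - 3) = 7, so S_j - 7 = 3(S_{j-1} - 7).
Hence S_j = 1·3^{j-1} + 7.
S_{27} = 1·3^{26} + 7 = 1·2541865828329 + 7 = 2541865828336.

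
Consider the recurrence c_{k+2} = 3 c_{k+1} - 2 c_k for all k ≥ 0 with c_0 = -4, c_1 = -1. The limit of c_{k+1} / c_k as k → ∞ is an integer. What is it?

The characteristic equation is r^2 - 3r + 2 = 0, which factors as (r - 2)(r - 1) = 0.
So the roots are 2 and 1. Since |2| > |1| and the coefficient of 2^k is non-zero, the ratio tends to 2.

2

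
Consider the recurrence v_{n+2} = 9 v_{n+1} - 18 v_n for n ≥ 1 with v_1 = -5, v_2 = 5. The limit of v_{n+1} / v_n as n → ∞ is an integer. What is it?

6

The characteristic equation is r^2 - 9r + 18 = 0, which factors as (r - 6)(r - 3) = 0.
So the roots are 6 and 3. Since |6| > |3| and the coefficient of 6^n is non-zero, the ratio tends to 6.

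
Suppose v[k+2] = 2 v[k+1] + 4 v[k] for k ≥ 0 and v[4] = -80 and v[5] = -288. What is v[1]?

-6

Rearranging, v[k-2] = (v[k] - 2 v[k-1]) / 4.
v[3] = (-288 - 2*(-80)) / 4 = -128/4 = -32
v[2] = (-80 - 2*(-32)) / 4 = -16/4 = -4
v[1] = (-32 - 2*(-4)) / 4 = -24/4 = -6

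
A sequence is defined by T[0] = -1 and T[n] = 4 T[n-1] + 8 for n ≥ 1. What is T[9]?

436904

T[1] = 4·(-1) + 8 = 4
T[2] = 4·4 + 8 = 24
T[3] = 4·24 + 8 = 104
T[4] = 4·104 + 8 = 424
T[5] = 4·424 + 8 = 1704
T[6] = 4·1704 + 8 = 6824
T[7] = 4·6824 + 8 = 27304
T[8] = 4·27304 + 8 = 109224
T[9] = 4·109224 + 8 = 436904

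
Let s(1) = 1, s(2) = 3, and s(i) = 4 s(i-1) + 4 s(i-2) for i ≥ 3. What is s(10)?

s(3) = 4·3 + 4·1 = 16
s(4) = 4·16 + 4·3 = 76
s(5) = 4·76 + 4·16 = 368
s(6) = 4·368 + 4·76 = 1776
s(7) = 4·1776 + 4·368 = 8576
s(8) = 4·8576 + 4·1776 = 41408
s(9) = 4·41408 + 4·8576 = 199936
s(10) = 4·199936 + 4·41408 = 965376

965376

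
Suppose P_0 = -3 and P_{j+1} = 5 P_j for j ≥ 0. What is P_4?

P_1 = 5(-3) = -15
P_2 = 5(-15) = -75
P_3 = 5(-75) = -375
P_4 = 5(-375) = -1875

-1875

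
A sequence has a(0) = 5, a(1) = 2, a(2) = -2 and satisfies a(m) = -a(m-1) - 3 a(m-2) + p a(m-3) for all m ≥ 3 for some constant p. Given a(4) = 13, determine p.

a(3) = -4 + 5p
a(4) = 10 - 3p
So 10 - 3p = 13, giving p = -1.

-1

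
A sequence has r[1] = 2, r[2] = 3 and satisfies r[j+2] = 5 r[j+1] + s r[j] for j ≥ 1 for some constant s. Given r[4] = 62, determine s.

-1

r[3] = 15 + 2s
r[4] = 75 + 13s
So 75 + 13s = 62, giving s = -1.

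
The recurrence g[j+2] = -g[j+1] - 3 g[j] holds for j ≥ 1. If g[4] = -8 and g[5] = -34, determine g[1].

Rearranging, g[j-2] = (g[j] + g[j-1]) / -3.
g[3] = (-34 + (-8)) / -3 = -42/-3 = 14
g[2] = (-8 + 14) / -3 = 6/-3 = -2
g[1] = (14 + (-2)) / -3 = 12/-3 = -4

-4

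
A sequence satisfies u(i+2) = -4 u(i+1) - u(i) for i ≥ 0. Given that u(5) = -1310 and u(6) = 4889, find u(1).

Rearranging, u(i-2) = -(u(i) + 4 u(i-1)).
u(4) = -(4889 + 4·(-1310)) = 351
u(3) = -(-1310 + 4·351) = -94
u(2) = -(351 + 4·(-94)) = 25
u(1) = -(-94 + 4·25) = -6

-6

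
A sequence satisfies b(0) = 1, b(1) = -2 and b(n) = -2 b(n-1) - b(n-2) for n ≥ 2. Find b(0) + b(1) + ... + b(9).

-5

b(2) = -2(-2) - 1 = 3
b(3) = -2(3) - (-2) = -4
b(4) = -2(-4) - 3 = 5
b(5) = -2(5) - (-4) = -6
b(6) = -2(-6) - 5 = 7
b(7) = -2(7) - (-6) = -8
b(8) = -2(-8) - 7 = 9
b(9) = -2(9) - (-8) = -10
Sum = 1 + (-2) + 3 + (-4) + 5 + (-6) + 7 + (-8) + 9 + (-10) = -5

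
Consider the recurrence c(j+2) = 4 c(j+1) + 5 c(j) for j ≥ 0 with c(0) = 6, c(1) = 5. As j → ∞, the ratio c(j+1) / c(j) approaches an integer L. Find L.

The characteristic equation is r^2 - 4r - 5 = 0, which factors as (r - 5)(r + 1) = 0.
So the roots are 5 and -1. Since |5| > |-1| and the coefficient of 5^j is non-zero, the ratio tends to 5.

5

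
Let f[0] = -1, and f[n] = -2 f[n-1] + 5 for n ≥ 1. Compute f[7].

343

f[1] = -2·(-1) + 5 = 7
f[2] = -2·7 + 5 = -9
f[3] = -2·(-9) + 5 = 23
f[4] = -2·23 + 5 = -41
f[5] = -2·(-41) + 5 = 87
f[6] = -2·87 + 5 = -169
f[7] = -2·(-169) + 5 = 343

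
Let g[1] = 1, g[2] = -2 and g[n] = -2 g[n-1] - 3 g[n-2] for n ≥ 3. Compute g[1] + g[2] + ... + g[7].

g[3] = -2(-2) - 3(1) = 1
g[4] = -2(1) - 3(-2) = 4
g[5] = -2(4) - 3(1) = -11
g[6] = -2(-11) - 3(4) = 10
g[7] = -2(10) - 3(-11) = 13
Sum = 1 + (-2) + 1 + 4 + (-11) + 10 + 13 = 16

16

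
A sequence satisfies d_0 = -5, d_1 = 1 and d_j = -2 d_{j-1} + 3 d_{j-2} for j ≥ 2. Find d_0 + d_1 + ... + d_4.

d_2 = -2(1) + 3(-5) = -17
d_3 = -2(-17) + 3(1) = 37
d_4 = -2(37) + 3(-17) = -125
Sum = (-5) + 1 + (-17) + 37 + (-125) = -109

-109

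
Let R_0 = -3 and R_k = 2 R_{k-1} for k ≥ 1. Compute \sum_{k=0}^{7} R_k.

R_1 = 2·(-3) = -6
R_2 = 2·(-6) = -12
R_3 = 2·(-12) = -24
R_4 = 2·(-24) = -48
R_5 = 2·(-48) = -96
R_6 = 2·(-96) = -192
R_7 = 2·(-192) = -384
Sum = (-3) + (-6) + (-12) + (-24) + (-48) + (-96) + (-192) + (-384) = -765

-765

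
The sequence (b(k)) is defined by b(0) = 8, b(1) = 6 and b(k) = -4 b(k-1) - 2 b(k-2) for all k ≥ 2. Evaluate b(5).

b(2) = -4(6) - 2(8) = -40
b(3) = -4(-40) - 2(6) = 148
b(4) = -4(148) - 2(-40) = -512
b(5) = -4(-512) - 2(148) = 1752

1752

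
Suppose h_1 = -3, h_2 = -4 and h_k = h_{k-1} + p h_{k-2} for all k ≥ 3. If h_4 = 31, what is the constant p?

h_3 = -4 - 3p
h_4 = -4 - 7p
So -4 - 7p = 31, giving p = -5.

-5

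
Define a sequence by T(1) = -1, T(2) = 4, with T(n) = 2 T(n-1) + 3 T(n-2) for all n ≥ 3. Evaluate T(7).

545

T(3) = 2·4 + 3·(-1) = 5
T(4) = 2·5 + 3·4 = 22
T(5) = 2·22 + 3·5 = 59
T(6) = 2·59 + 3·22 = 184
T(7) = 2·184 + 3·59 = 545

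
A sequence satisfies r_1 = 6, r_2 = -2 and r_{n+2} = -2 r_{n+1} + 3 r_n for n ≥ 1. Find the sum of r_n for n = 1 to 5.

r_3 = -2*(-2) + 3*6 = 22
r_4 = -2*22 + 3*(-2) = -50
r_5 = -2*(-50) + 3*22 = 166
Sum = 6 + (-2) + 22 + (-50) + 166 = 142

142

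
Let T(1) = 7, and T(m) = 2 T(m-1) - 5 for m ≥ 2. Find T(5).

37

T(2) = 2*7 - 5 = 9
T(3) = 2*9 - 5 = 13
T(4) = 2*13 - 5 = 21
T(5) = 2*21 - 5 = 37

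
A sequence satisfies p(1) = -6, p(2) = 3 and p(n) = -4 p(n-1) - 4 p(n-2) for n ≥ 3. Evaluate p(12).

p(3) = -4(3) - 4(-6) = 12
p(4) = -4(12) - 4(3) = -60
p(5) = -4(-60) - 4(12) = 192
p(6) = -4(192) - 4(-60) = -528
p(7) = -4(-528) - 4(192) = 1344
p(8) = -4(1344) - 4(-528) = -3264
p(9) = -4(-3264) - 4(1344) = 7680
p(10) = -4(7680) - 4(-3264) = -17664
p(11) = -4(-17664) - 4(7680) = 39936
p(12) = -4(39936) - 4(-17664) = -89088

-89088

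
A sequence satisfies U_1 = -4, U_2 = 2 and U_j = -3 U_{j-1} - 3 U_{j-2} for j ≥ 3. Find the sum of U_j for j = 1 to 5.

U_3 = -3(2) - 3(-4) = 6
U_4 = -3(6) - 3(2) = -24
U_5 = -3(-24) - 3(6) = 54
Sum = (-4) + 2 + 6 + (-24) + 54 = 34

34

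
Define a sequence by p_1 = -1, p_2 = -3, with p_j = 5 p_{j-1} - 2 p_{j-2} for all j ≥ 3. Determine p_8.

-25531

p_3 = 5*(-3) - 2*(-1) = -13
p_4 = 5*(-13) - 2*(-3) = -59
p_5 = 5*(-59) - 2*(-13) = -269
p_6 = 5*(-269) - 2*(-59) = -1227
p_7 = 5*(-1227) - 2*(-269) = -5597
p_8 = 5*(-5597) - 2*(-1227) = -25531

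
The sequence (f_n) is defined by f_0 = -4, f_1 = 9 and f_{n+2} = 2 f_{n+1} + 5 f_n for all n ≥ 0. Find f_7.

f_2 = 2·9 + 5·(-4) = -2
f_3 = 2·(-2) + 5·9 = 41
f_4 = 2·41 + 5·(-2) = 72
f_5 = 2·72 + 5·41 = 349
f_6 = 2·349 + 5·72 = 1058
f_7 = 2·1058 + 5·349 = 3861

3861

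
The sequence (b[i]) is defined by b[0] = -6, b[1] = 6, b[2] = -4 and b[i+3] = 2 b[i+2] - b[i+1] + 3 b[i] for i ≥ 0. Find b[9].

b[3] = 2(-4) - 6 + 3(-6) = -32
b[4] = 2(-32) - (-4) + 3(6) = -42
b[5] = 2(-42) - (-32) + 3(-4) = -64
b[6] = 2(-64) - (-42) + 3(-32) = -182
b[7] = 2(-182) - (-64) + 3(-42) = -426
b[8] = 2(-426) - (-182) + 3(-64) = -862
b[9] = 2(-862) - (-426) + 3(-182) = -1844

-1844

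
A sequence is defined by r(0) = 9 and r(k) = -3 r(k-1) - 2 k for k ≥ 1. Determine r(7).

r(1) = -3(9) - 2 = -29
r(2) = -3(-29) - 4 = 83
r(3) = -3(83) - 6 = -255
r(4) = -3(-255) - 8 = 757
r(5) = -3(757) - 10 = -2281
r(6) = -3(-2281) - 12 = 6831
r(7) = -3(6831) - 14 = -20507

-20507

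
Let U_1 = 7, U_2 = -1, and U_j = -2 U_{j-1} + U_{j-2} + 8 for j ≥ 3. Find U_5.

U_3 = -2·(-1) + 7 + 8 = 17
U_4 = -2·17 + (-1) + 8 = -27
U_5 = -2·(-27) + 17 + 8 = 79

79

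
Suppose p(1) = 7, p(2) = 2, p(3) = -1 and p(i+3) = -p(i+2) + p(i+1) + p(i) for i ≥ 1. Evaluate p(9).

p(4) = -(-1) + 2 + 7 = 10
p(5) = -10 + (-1) + 2 = -9
p(6) = -(-9) + 10 + (-1) = 18
p(7) = -18 + (-9) + 10 = -17
p(8) = -(-17) + 18 + (-9) = 26
p(9) = -26 + (-17) + 18 = -25

-25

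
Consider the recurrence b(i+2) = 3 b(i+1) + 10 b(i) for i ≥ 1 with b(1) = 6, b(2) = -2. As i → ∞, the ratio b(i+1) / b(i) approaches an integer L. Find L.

The characteristic equation is r^2 - 3r - 10 = 0, which factors as (r - 5)(r + 2) = 0.
So the roots are 5 and -2. Since |5| > |-2| and the coefficient of 5^i is non-zero, the ratio tends to 5.

5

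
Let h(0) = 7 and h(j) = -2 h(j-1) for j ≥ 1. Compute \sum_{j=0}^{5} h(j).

-147

h(1) = -2*7 = -14
h(2) = -2*(-14) = 28
h(3) = -2*28 = -56
h(4) = -2*(-56) = 112
h(5) = -2*112 = -224
Sum = 7 + (-14) + 28 + (-56) + 112 + (-224) = -147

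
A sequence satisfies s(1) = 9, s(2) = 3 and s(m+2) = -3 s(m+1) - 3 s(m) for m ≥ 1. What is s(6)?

270

s(3) = -3·3 - 3·9 = -36
s(4) = -3·(-36) - 3·3 = 99
s(5) = -3·99 - 3·(-36) = -189
s(6) = -3·(-189) - 3·99 = 270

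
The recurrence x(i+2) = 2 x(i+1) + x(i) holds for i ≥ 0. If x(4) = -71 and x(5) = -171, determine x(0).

-7

Rearranging, x(i-2) = x(i) - 2 x(i-1).
x(3) = -171 - 2*(-71) = -29
x(2) = -71 - 2*(-29) = -13
x(1) = -29 - 2*(-13) = -3
x(0) = -13 - 2*(-3) = -7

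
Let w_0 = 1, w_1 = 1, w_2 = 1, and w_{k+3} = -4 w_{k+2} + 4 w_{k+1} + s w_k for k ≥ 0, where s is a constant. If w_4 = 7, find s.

w_3 = s
w_4 = 4 - 3s
So 4 - 3s = 7, giving s = -1.

-1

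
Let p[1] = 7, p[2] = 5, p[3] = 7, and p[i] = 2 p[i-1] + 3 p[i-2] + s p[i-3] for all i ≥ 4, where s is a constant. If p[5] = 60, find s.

-1

p[4] = 29 + 7s
p[5] = 79 + 19s
So 79 + 19s = 60, giving s = -1.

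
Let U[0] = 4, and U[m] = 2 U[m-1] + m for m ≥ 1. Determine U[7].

U[1] = 2(4) + 1 = 9
U[2] = 2(9) + 2 = 20
U[3] = 2(20) + 3 = 43
U[4] = 2(43) + 4 = 90
U[5] = 2(90) + 5 = 185
U[6] = 2(185) + 6 = 376
U[7] = 2(376) + 7 = 759

759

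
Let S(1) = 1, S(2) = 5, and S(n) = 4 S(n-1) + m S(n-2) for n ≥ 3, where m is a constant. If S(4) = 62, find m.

-2

S(3) = 20 + m
S(4) = 80 + 9m
So 80 + 9m = 62, giving m = -2.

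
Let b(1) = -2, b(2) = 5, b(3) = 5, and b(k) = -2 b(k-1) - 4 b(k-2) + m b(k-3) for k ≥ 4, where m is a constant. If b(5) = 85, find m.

b(4) = -30 - 2m
b(5) = 40 + 9m
So 40 + 9m = 85, giving m = 5.

5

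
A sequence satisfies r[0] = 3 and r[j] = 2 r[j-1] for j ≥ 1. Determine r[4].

r[1] = 2·3 = 6
r[2] = 2·6 = 12
r[3] = 2·12 = 24
r[4] = 2·24 = 48

48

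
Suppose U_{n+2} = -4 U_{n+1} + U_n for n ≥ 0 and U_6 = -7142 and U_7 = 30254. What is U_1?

6

Rearranging, U_{n-2} = U_n + 4 U_{n-1}.
U_5 = 30254 + 4*(-7142) = 1686
U_4 = -7142 + 4*1686 = -398
U_3 = 1686 + 4*(-398) = 94
U_2 = -398 + 4*94 = -22
U_1 = 94 + 4*(-22) = 6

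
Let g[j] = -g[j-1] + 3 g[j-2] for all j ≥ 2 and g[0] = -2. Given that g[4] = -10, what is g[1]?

-2

Let g[1] = x.
g[2] = -6 - x
g[3] = 6 + 4x
g[4] = -24 - 7x
So -24 - 7x = -10, giving x = -2.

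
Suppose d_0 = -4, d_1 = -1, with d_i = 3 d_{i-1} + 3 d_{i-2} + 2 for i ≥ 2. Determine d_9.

-121792

d_2 = 3(-1) + 3(-4) + 2 = -13
d_3 = 3(-13) + 3(-1) + 2 = -40
d_4 = 3(-40) + 3(-13) + 2 = -157
d_5 = 3(-157) + 3(-40) + 2 = -589
d_6 = 3(-589) + 3(-157) + 2 = -2236
d_7 = 3(-2236) + 3(-589) + 2 = -8473
d_8 = 3(-8473) + 3(-2236) + 2 = -32125
d_9 = 3(-32125) + 3(-8473) + 2 = -121792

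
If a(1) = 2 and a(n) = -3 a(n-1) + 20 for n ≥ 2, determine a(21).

The fixed point is 20/(1 + 3) = 5, so a(n) - 5 = -3(a(n-1) - 5).
Hence a(n) = -3·(-3)^{n-1} + 5.
a(21) = -3·(-3)^{20} + 5 = -3·3486784401 + 5 = -10460353198.

-10460353198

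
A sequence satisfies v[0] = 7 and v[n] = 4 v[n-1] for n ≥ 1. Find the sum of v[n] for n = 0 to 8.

611667

v[1] = 4(7) = 28
v[2] = 4(28) = 112
v[3] = 4(112) = 448
v[4] = 4(448) = 1792
v[5] = 4(1792) = 7168
v[6] = 4(7168) = 28672
v[7] = 4(28672) = 114688
v[8] = 4(114688) = 458752
Sum = 7 + 28 + 112 + 448 + 1792 + 7168 + 28672 + 114688 + 458752 = 611667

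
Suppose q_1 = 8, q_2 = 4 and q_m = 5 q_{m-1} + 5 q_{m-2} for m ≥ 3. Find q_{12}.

q_3 = 5(4) + 5(8) = 60
q_4 = 5(60) + 5(4) = 320
q_5 = 5(320) + 5(60) = 1900
q_6 = 5(1900) + 5(320) = 11100
q_7 = 5(11100) + 5(1900) = 65000
q_8 = 5(65000) + 5(11100) = 380500
q_9 = 5(380500) + 5(65000) = 2227500
q_{10} = 5(2227500) + 5(380500) = 13040000
q_{11} = 5(13040000) + 5(2227500) = 76337500
q_{12} = 5(76337500) + 5(13040000) = 446887500

446887500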